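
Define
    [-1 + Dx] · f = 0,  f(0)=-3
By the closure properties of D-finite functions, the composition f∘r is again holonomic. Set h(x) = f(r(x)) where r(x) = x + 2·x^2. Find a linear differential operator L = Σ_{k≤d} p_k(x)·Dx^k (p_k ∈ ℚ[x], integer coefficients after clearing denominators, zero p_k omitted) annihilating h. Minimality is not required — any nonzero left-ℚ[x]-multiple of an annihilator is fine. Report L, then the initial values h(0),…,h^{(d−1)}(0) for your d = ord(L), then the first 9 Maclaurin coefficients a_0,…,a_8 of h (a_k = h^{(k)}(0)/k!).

f: a_k = -3, -3, -3/2, -1/2, -1/8, -1/40, -1/240, -1/1680, -1/13440, …
Substitute x→r, Dx→(1/r')Dx; clear ⇒ L₀.
L = (-1 - 4·x) + Dx  (order 1).
h: a_k = -3, -3, -15/2, -13/2, -73/8, -281/40, -1741/240, -1697/336, -57233/13440, …
ICs: h(0) = -3.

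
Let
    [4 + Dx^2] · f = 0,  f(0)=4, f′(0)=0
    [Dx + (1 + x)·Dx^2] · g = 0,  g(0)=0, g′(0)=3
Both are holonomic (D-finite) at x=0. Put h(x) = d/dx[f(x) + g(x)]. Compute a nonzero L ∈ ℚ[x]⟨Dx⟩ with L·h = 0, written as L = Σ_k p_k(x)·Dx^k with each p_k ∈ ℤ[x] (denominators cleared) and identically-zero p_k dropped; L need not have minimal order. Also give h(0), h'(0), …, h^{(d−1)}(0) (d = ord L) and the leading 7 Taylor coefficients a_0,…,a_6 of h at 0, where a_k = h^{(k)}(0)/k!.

L = (20 + 16·x + 8·x^2) + (12 + 28·x + 24·x^2 + 8·x^3)·Dx + (5 + 4·x + 2·x^2)·Dx^2 + (3 + 7·x + 6·x^2 + 2·x^3)·Dx^3  (order 3).
h: a_k = 3, -19, 3, 23/3, 3, -77/15, 3, …
ICs: h(0) = 3, h′(0) = -19, h′′(0) = 6.

f: a_k = 4, 0, -8, 0, 8/3, 0, -16/45, …
g: a_k = 0, 3, -3/2, 1, -3/4, 3/5, -1/2, …
f+g: L₀ = lclm(L_f,L_g), ord ≤ 2+2.
h=h₀': d/dx-closure on L₀ ⇒ L.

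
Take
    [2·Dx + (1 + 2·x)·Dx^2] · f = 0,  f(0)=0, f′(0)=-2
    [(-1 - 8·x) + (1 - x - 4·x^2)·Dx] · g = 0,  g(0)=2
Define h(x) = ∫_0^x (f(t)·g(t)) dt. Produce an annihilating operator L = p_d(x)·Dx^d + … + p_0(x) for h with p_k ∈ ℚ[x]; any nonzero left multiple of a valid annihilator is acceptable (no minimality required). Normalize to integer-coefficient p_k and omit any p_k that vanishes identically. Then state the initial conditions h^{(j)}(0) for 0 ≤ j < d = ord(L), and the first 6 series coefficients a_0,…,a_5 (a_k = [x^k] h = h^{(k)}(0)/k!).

L = (10 + 32·x)·Dx + (22·x + 40·x^2)·Dx^2 + (-1 - x + 6·x^2 + 8·x^3)·Dx^3  (order 3).
h: a_k = 0, 0, -2, 0, -16/3, -8/3, …
ICs: h(0) = 0, h′(0) = 0, h′′(0) = -4.

f: a_k = 0, -2, 2, -8/3, 4, -32/5, …
g: a_k = 2, 2, 10, 18, 58, 130, …
Product ⇒ symmetric product L₀, ord ≤ 2.
h=∫₀ˣh₀: take L = L₀·Dx.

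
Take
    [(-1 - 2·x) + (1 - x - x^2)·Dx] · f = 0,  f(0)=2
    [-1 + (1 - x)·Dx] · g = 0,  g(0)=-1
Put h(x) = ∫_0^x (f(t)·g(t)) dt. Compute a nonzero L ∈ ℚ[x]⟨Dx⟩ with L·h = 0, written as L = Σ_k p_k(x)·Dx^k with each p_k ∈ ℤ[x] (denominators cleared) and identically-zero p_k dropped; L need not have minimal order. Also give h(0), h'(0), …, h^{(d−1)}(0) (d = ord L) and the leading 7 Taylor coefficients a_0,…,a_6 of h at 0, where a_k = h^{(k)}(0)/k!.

f: a_k = 2, 2, 4, 6, 10, 16, 26, …
g: a_k = -1, -1, -1, -1, -1, -1, -1, …
Sym-product of L_f,L_g gives L₀ (≤ ord 1).
h=∫₀ˣh₀: take L = L₀·Dx.
L = (-2 + 3·x^2)·Dx + (1 - 2·x + x^3)·Dx^2  (order 2).
h: a_k = 0, -2, -2, -8/3, -7/2, -24/5, -20/3, …
ICs: h(0) = 0, h′(0) = -2.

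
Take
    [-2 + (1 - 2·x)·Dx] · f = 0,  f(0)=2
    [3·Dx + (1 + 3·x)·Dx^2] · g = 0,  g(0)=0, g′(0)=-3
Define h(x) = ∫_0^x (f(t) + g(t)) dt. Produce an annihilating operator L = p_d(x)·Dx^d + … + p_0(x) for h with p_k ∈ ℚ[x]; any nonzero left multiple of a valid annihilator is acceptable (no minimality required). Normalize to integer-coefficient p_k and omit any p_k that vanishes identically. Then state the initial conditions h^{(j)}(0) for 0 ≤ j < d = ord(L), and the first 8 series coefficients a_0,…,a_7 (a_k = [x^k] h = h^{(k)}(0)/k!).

f: a_k = 2, 4, 8, 16, 32, 64, 128, 256, …
g: a_k = 0, -3, 9/2, -9, 81/4, -243/5, 243/2, -2187/7, …
f+g: L₀ = lclm(L_f,L_g), ord ≤ 1+2.
∫: right-multiply L₀ by Dx.
L = (144 + 72·x)·Dx^2 + (6 + 216·x + 144·x^2)·Dx^3 + (-7 - 13·x + 36·x^2 + 36·x^3)·Dx^4  (order 4).
h: a_k = 0, 2, 1/2, 25/6, 7/4, 209/20, 77/30, 499/14, …
ICs: h(0) = 0, h′(0) = 2, h′′(0) = 1, h′′′(0) = 25.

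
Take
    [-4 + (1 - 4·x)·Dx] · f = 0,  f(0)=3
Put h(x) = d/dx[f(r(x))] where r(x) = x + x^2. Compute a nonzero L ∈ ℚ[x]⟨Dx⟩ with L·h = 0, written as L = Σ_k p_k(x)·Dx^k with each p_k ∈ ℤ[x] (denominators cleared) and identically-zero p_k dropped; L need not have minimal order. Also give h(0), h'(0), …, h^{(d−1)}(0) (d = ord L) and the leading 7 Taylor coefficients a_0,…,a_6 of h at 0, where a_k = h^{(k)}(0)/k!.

f: a_k = 3, 12, 48, 192, 768, 3072, 12288, …
Change of var in L_f (x↦r) gives L₀.
Differentiate: ansatz ord ≤ ord L₀ ⇒ L.
L = (10 + 24·x + 24·x^2) + (-1 + 2·x + 12·x^2 + 8·x^3)·Dx  (order 1).
h: a_k = 12, 120, 864, 5568, 33600, 194688, 1096704, …
ICs: h(0) = 12.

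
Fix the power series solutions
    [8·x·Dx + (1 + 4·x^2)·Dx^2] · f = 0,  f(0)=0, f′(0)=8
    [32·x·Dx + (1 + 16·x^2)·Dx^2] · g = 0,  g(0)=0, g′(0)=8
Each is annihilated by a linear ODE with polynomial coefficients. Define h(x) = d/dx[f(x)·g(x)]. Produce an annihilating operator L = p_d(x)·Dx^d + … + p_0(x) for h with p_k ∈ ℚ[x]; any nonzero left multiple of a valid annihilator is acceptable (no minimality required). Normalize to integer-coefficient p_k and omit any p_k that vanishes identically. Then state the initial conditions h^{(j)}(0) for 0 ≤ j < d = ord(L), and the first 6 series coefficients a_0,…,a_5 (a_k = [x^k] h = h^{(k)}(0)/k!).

f: a_k = 0, 8, 0, -32/3, 0, 128/5, …
g: a_k = 0, 8, 0, -128/3, 0, 2048/5, …
Product ⇒ symmetric product L₀, ord ≤ 4.
Differentiate: ansatz ord ≤ ord L₀ ⇒ L.
L = (-1536·x - 51200·x^3 - 262144·x^5 + 655360·x^7 + 6291456·x^9) + (-80 - 6592·x^2 - 92160·x^4 - 229376·x^6 + 2293760·x^8 + 9437184·x^10)·Dx + (-160·x - 4480·x^3 - 30720·x^5 + 69632·x^7 + 1310720·x^9 + 3145728·x^11)·Dx^2 + (-1 - 40·x^2 - 464·x^4 + 29696·x^8 + 163840·x^10 + 262144·x^12)·Dx^3  (order 3).
h: a_k = 0, 128, 0, -5120/3, 0, 354304/15, …
ICs: h(0) = 0, h′(0) = 128, h′′(0) = 0.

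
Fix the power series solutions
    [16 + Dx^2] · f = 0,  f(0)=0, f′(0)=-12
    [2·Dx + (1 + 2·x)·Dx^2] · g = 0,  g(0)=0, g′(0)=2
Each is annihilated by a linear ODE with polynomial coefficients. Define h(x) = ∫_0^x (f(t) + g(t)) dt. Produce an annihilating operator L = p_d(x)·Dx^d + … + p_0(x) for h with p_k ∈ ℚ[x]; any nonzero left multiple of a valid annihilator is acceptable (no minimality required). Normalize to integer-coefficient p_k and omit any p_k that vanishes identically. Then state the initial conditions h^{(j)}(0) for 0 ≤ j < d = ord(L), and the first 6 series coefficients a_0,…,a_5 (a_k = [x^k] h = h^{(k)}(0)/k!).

f: a_k = 0, -12, 0, 32, 0, -128/5, …
g: a_k = 0, 2, -2, 8/3, -4, 32/5, …
L₀ := lclm(L_f,L_g); ord L₀ ≤ 2+2.
h=∫h₀ ⇒ L = L₀·Dx.
L = (160 + 256·x + 256·x^2)·Dx^2 + (48 + 224·x + 384·x^2 + 256·x^3)·Dx^3 + (10 + 16·x + 16·x^2)·Dx^4 + (3 + 14·x + 24·x^2 + 16·x^3)·Dx^5  (order 5).
h: a_k = 0, 0, -5, -2/3, 26/3, -4/5, …
ICs: h(0) = 0, h′(0) = 0, h′′(0) = -10, h′′′(0) = -4, h′′′′(0) = 208.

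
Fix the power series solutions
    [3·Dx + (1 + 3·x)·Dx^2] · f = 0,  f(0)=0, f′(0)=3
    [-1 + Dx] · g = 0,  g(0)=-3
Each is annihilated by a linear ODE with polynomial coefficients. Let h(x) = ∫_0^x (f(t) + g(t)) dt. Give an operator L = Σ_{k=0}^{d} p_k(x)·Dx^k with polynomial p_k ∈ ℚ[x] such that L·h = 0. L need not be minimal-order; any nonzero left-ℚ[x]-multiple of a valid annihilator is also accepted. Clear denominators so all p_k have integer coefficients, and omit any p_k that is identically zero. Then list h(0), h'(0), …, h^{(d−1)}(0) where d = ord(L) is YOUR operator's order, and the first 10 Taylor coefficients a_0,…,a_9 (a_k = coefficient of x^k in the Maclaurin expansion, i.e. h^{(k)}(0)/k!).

f: a_k = 0, 3, -9/2, 9, -81/4, 243/5, -243/2, 2187/7, -6561/8, 2187, …
g: a_k = -3, -3, -3/2, -1/2, -1/8, -1/40, -1/240, -1/1680, -1/13440, -1/120960, …
Sum ⇒ L₀ = lclm(L_f,L_g) in ℚ(x)⟨Dx⟩.
h=∫h₀ ⇒ L = L₀·Dx.
L = (-21 - 9·x)·Dx^2 + (17 - 6·x - 9·x^2)·Dx^3 + (4 + 15·x + 9·x^2)·Dx^4  (order 4).
h: a_k = 0, -3, 0, -2, 17/8, -163/40, 1943/240, -29161/1680, 524879/13440, -11022481/120960, …
ICs: h(0) = 0, h′(0) = -3, h′′(0) = 0, h′′′(0) = -12.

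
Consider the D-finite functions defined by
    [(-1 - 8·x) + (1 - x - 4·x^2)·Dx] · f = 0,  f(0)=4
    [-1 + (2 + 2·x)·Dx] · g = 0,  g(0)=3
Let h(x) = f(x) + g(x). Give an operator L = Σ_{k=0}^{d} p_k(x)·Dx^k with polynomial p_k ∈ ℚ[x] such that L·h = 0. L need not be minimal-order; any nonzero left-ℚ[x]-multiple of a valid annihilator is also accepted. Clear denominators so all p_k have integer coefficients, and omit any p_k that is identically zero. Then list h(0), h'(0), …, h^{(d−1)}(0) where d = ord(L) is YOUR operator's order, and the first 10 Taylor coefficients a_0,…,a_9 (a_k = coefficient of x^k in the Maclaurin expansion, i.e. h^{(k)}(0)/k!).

f: a_k = 4, 4, 20, 36, 116, 260, 724, 1764, 4660, 11716, …
g: a_k = 3, 3/2, -3/8, 3/16, -15/128, 21/256, -63/1024, 99/2048, -1287/32768, 2145/65536, …
h₀=f+g: left-lcm gives L₀, ord ≤ 2.
L = (-21 - 75·x - 228·x^2 - 160·x^3) + (41 + 174·x + 609·x^2 + 872·x^3 + 400·x^4)·Dx + (-2 - 38·x - 30·x^2 + 198·x^3 + 352·x^4 + 160·x^5)·Dx^2  (order 2).
h: a_k = 7, 11/2, 157/8, 579/16, 14833/128, 66581/256, 741313/1024, 3612771/2048, 152697593/32768, 767821921/65536, …
ICs: h(0) = 7, h′(0) = 11/2.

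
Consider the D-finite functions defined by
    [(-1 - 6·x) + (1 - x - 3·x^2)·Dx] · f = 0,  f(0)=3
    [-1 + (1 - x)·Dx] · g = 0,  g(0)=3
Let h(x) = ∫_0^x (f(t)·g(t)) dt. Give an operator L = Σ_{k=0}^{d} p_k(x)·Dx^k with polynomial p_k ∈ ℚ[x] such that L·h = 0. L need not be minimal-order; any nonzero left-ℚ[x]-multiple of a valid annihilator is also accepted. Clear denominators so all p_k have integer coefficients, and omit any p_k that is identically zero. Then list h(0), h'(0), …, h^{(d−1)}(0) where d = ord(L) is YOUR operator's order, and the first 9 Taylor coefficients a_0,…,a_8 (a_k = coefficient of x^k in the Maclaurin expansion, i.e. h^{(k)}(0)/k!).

f: a_k = 3, 3, 12, 21, 57, 120, 291, 651, 1524, …
g: a_k = 3, 3, 3, 3, 3, 3, 3, 3, 3, …
f·g: L₀ = L_f ⊗_s L_g, ord ≤ 1·1.
h=∫₀ˣh₀: take L = L₀·Dx.
L = (-2 - 4·x + 9·x^2)·Dx + (1 - 2·x - 2·x^2 + 3·x^3)·Dx^2  (order 2).
h: a_k = 0, 9, 9, 18, 117/4, 288/5, 108, 1521/7, 1737/4, …
ICs: h(0) = 0, h′(0) = 9.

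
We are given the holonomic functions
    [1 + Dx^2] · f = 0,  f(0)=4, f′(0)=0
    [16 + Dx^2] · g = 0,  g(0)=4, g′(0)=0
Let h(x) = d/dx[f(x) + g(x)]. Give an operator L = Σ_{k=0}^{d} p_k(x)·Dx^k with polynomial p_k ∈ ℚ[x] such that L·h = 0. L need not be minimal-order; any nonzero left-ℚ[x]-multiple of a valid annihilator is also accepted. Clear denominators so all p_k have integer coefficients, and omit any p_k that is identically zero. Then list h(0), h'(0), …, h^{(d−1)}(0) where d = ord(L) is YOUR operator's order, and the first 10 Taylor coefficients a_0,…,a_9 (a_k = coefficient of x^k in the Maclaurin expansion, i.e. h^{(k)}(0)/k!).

f: a_k = 4, 0, -2, 0, 1/6, 0, -1/180, 0, 1/10080, 0, …
g: a_k = 4, 0, -32, 0, 128/3, 0, -1024/45, 0, 2048/315, 0, …
Weyl lclm of L_f,L_g ⇒ L₀ (ord ≤ 4).
h=h₀': d/dx-closure on L₀ ⇒ L.
L = 16 + 17·Dx^2 + Dx^4  (order 4).
h: a_k = 0, -68, 0, 514/3, 0, -4097/30, 0, 65537/1260, 0, -1048577/90720, …
ICs: h(0) = 0, h′(0) = -68, h′′(0) = 0, h′′′(0) = 1028.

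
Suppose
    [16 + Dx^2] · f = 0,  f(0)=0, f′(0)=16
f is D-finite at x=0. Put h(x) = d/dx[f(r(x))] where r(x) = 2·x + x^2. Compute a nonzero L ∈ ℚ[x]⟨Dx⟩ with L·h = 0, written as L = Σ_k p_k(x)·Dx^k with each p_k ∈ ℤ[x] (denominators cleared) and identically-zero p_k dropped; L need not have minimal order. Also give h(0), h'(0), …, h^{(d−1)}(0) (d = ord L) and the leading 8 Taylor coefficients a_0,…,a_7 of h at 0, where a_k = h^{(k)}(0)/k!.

f: a_k = 0, 16, 0, -128/3, 0, 512/15, 0, -4096/315, …
Substitute x→r, Dx→(1/r')Dx; clear ⇒ L₀.
h=h₀': d/dx-closure on L₀ ⇒ L.
L = (67 + 256·x + 384·x^2 + 256·x^3 + 64·x^4) + (-3 - 3·x)·Dx + (1 + 2·x + x^2)·Dx^2  (order 2).
h: a_k = 32, 32, -1024, -2048, 12544/3, 16128, 335872/45, -1605632/45, …
ICs: h(0) = 32, h′(0) = 32.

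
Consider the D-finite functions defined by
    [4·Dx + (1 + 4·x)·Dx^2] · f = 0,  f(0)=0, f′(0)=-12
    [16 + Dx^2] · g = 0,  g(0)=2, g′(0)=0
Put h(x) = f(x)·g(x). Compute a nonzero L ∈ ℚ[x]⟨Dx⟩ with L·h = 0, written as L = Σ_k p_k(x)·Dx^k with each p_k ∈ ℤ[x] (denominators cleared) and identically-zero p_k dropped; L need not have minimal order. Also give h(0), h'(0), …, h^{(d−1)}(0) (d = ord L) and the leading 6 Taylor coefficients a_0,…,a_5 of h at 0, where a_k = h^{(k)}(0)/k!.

f: a_k = 0, -12, 24, -64, 192, -3072/5, …
g: a_k = 2, 0, -16, 0, 64/3, 0, …
f·g: L₀ = L_f ⊗_s L_g, ord ≤ 2·2.
L = (-768 + 6144·x + 77824·x^2 + 262144·x^3 + 262144·x^4) + (256 + 5120·x + 24576·x^2 + 32768·x^3)·Dx + (1280·x + 10752·x^2 + 32768·x^3 + 32768·x^4)·Dx^2 + (16 + 320·x + 1536·x^2 + 2048·x^3)·Dx^3 + (3 + 56·x + 368·x^2 + 1024·x^3 + 1024·x^4)·Dx^4  (order 4).
h: a_k = 0, -24, 48, 64, 0, -2304/5, …
ICs: h(0) = 0, h′(0) = -24, h′′(0) = 96, h′′′(0) = 384.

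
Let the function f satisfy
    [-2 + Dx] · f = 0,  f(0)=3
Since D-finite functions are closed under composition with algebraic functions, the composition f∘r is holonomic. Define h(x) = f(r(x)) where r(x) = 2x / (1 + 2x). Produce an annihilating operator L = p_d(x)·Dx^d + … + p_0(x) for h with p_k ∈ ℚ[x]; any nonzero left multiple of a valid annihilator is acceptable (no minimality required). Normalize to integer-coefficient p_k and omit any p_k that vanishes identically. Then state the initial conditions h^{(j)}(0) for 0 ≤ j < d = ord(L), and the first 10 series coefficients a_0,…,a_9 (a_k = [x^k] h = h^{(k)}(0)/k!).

f: a_k = 3, 6, 6, 4, 2, 4/5, 4/15, 8/105, 2/105, 4/945, …
h₀=f(r): pull back L_f along r ⇒ L₀.
L = -4 + (1 + 4·x + 4·x^2)·Dx  (order 1).
h: a_k = 3, 12, 0, -16, 32, -192/5, 256/15, 1280/21, -8192/35, 72704/135, …
ICs: h(0) = 3.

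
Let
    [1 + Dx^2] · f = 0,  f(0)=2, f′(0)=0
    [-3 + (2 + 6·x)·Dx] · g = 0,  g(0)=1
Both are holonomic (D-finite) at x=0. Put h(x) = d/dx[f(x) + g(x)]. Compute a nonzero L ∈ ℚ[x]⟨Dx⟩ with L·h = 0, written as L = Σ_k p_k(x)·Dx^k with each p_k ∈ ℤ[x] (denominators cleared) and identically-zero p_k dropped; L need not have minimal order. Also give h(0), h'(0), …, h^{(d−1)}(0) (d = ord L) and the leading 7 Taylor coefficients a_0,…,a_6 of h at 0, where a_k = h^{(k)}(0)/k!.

f: a_k = 2, 0, -1, 0, 1/12, 0, -1/360, …
g: a_k = 1, 3/2, -9/8, 27/16, -405/128, 1701/256, -15309/1024, …
Sum ⇒ L₀ = lclm(L_f,L_g) in ℚ(x)⟨Dx⟩.
Derive L from L₀ (diff closure).
L = (-417 - 72·x - 108·x^2) + (-62 - 234·x - 216·x^2 - 216·x^3)·Dx + (-417 - 72·x - 108·x^2)·Dx^2 + (-62 - 234·x - 216·x^2 - 216·x^3)·Dx^3  (order 3).
h: a_k = 3/2, -17/4, 81/16, -1183/96, 8505/256, -689033/7680, 505197/2048, …
ICs: h(0) = 3/2, h′(0) = -17/4, h′′(0) = 81/8.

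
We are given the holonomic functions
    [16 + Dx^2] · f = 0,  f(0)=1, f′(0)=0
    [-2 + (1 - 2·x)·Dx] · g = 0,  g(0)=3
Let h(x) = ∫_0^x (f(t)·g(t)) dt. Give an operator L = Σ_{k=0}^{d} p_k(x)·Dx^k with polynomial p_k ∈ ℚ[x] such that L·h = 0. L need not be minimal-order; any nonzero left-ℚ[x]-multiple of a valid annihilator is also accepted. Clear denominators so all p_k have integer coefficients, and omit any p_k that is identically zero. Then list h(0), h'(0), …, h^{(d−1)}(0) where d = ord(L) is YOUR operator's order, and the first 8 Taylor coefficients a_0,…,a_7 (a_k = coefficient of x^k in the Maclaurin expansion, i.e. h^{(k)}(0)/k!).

f: a_k = 1, 0, -8, 0, 32/3, 0, -256/45, 0, …
g: a_k = 3, 6, 12, 24, 48, 96, 192, 384, …
h₀=f·g: eliminate ⇒ L₀, order ≤ 2·1.
h=∫h₀ ⇒ L = L₀·Dx.
L = (-16 + 32·x)·Dx + 4·Dx^2 + (-1 + 2·x)·Dx^3  (order 3).
h: a_k = 0, 3, 3, -4, -6, -16/5, -16/3, -1216/105, …
ICs: h(0) = 0, h′(0) = 3, h′′(0) = 6.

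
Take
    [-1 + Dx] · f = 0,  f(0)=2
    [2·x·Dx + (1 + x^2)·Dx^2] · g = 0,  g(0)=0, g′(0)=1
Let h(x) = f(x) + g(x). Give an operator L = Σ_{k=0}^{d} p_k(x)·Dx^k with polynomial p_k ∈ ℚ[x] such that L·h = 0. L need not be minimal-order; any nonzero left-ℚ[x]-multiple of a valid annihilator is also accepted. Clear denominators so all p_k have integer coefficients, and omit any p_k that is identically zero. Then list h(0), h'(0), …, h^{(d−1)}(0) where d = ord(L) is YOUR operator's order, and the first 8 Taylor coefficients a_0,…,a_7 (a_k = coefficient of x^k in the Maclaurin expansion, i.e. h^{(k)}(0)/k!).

f: a_k = 2, 2, 1, 1/3, 1/12, 1/60, 1/360, 1/2520, …
g: a_k = 0, 1, 0, -1/3, 0, 1/5, 0, -1/7, …
Sum ⇒ L₀ = lclm(L_f,L_g) in ℚ(x)⟨Dx⟩.
L = (2 - 4·x - 2·x^2)·Dx + (-3 + 3·x + x^2 - x^3)·Dx^2 + (1 + x + x^2 + x^3)·Dx^3  (order 3).
h: a_k = 2, 3, 1, 0, 1/12, 13/60, 1/360, -359/2520, …
ICs: h(0) = 2, h′(0) = 3, h′′(0) = 2.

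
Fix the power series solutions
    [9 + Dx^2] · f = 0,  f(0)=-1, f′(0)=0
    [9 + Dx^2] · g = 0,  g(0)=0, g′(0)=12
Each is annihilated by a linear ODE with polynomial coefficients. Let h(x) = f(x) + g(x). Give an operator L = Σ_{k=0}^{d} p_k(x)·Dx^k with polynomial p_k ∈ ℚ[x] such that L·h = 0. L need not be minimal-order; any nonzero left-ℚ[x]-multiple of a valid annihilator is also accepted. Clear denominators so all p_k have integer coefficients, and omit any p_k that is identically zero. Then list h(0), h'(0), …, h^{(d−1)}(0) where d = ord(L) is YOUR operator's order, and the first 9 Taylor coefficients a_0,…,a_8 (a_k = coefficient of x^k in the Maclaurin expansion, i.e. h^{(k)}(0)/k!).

L = 9 + Dx^2  (order 2).
h: a_k = -1, 12, 9/2, -18, -27/8, 81/10, 81/80, -243/140, -729/4480, …
ICs: h(0) = -1, h′(0) = 12.

f: a_k = -1, 0, 9/2, 0, -27/8, 0, 81/80, 0, -729/4480, …
g: a_k = 0, 12, 0, -18, 0, 81/10, 0, -243/140, 0, …
Sum ⇒ L₀ = lclm(L_f,L_g) in ℚ(x)⟨Dx⟩.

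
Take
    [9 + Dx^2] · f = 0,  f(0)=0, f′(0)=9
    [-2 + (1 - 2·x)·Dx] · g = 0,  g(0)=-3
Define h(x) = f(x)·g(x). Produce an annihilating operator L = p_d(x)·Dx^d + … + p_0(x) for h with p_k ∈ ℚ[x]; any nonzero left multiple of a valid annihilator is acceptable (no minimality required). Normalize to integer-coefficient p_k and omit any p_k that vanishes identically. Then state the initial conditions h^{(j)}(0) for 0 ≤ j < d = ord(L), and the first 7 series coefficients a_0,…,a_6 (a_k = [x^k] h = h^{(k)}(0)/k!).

L = (-9 + 18·x) + 4·Dx + (-1 + 2·x)·Dx^2  (order 2).
h: a_k = 0, -27, -54, -135/2, -135, -11529/40, -11529/20, …
ICs: h(0) = 0, h′(0) = -27.

f: a_k = 0, 9, 0, -27/2, 0, 243/40, 0, …
g: a_k = -3, -6, -12, -24, -48, -96, -192, …
Product ⇒ symmetric product L₀, ord ≤ 2.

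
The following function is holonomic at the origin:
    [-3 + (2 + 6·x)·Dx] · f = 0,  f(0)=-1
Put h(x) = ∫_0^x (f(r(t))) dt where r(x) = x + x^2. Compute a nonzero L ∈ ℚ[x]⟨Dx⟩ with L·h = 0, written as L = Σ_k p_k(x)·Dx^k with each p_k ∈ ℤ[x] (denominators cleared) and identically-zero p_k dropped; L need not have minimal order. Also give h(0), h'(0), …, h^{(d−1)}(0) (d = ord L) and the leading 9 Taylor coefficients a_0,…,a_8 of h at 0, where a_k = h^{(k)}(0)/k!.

L = (-3 - 6·x)·Dx + (2 + 6·x + 6·x^2)·Dx^2  (order 2).
h: a_k = 0, -1, -3/4, -1/8, 9/64, -99/640, 81/512, -999/7168, 1377/16384, …
ICs: h(0) = 0, h′(0) = -1.

f: a_k = -1, -3/2, 9/8, -27/16, 405/128, -1701/256, 15309/1024, -72171/2048, 2814669/32768, …
f∘r: x↦r, Dx↦Dx/r' in L_f ⇒ L₀.
h=∫₀ˣh₀: take L = L₀·Dx.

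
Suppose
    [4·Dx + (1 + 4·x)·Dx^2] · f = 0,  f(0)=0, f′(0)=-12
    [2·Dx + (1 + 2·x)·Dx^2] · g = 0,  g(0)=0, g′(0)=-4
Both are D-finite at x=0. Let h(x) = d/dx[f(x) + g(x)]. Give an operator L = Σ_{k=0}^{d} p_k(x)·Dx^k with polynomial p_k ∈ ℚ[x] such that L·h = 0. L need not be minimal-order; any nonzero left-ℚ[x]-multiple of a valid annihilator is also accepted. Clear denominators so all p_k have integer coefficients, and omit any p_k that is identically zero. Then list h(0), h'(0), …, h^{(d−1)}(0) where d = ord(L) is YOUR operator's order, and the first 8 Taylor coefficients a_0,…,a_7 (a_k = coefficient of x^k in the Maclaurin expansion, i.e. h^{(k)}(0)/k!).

L = 16 + (12 + 32·x)·Dx + (1 + 6·x + 8·x^2)·Dx^2  (order 2).
h: a_k = -16, 56, -208, 800, -3136, 12416, -49408, 197120, …
ICs: h(0) = -16, h′(0) = 56.

f: a_k = 0, -12, 24, -64, 192, -3072/5, 2048, -49152/7, …
g: a_k = 0, -4, 4, -16/3, 8, -64/5, 64/3, -256/7, …
L₀ := lclm(L_f,L_g); ord L₀ ≤ 2+2.
h=h₀': d/dx-closure on L₀ ⇒ L.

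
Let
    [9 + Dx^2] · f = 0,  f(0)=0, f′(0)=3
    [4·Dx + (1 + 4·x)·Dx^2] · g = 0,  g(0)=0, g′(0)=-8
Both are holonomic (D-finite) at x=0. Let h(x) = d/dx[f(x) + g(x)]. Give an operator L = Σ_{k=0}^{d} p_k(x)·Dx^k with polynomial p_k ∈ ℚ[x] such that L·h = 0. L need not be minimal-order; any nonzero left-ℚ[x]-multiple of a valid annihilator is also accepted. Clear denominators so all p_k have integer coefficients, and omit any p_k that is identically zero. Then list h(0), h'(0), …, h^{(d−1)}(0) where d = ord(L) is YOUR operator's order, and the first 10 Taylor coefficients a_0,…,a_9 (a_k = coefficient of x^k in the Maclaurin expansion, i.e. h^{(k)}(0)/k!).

L = (3780 + 2592·x + 5184·x^2) + (369 + 2124·x + 3888·x^2 + 5184·x^3)·Dx + (420 + 288·x + 576·x^2)·Dx^2 + (41 + 236·x + 432·x^2 + 576·x^3)·Dx^3  (order 3).
h: a_k = -5, 32, -283/2, 512, -16303/8, 8192, -2621683/80, 131072, -2348808053/4480, 2097152, …
ICs: h(0) = -5, h′(0) = 32, h′′(0) = -283.

f: a_k = 0, 3, 0, -9/2, 0, 81/40, 0, -243/560, 0, 243/4480, …
g: a_k = 0, -8, 16, -128/3, 128, -2048/5, 4096/3, -32768/7, 16384, -524288/9, …
f+g: L₀ = lclm(L_f,L_g), ord ≤ 2+2.
h₀' ⇒ L via d/dx closure of L₀.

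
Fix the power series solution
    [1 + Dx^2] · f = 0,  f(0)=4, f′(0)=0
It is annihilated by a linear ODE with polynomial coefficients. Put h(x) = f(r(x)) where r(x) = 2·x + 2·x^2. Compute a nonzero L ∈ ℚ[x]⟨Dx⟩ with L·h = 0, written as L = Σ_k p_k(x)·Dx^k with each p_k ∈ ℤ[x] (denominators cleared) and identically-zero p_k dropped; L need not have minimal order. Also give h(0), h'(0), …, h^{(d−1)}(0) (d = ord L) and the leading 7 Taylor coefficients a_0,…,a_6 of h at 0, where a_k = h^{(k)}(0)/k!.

L = (4 + 24·x + 48·x^2 + 32·x^3) - 2·Dx + (1 + 2·x)·Dx^2  (order 2).
h: a_k = 4, 0, -8, -16, -16/3, 32/3, 704/45, …
ICs: h(0) = 4, h′(0) = 0.

f: a_k = 4, 0, -2, 0, 1/6, 0, -1/180, …
f∘r: x↦r, Dx↦Dx/r' in L_f ⇒ L₀.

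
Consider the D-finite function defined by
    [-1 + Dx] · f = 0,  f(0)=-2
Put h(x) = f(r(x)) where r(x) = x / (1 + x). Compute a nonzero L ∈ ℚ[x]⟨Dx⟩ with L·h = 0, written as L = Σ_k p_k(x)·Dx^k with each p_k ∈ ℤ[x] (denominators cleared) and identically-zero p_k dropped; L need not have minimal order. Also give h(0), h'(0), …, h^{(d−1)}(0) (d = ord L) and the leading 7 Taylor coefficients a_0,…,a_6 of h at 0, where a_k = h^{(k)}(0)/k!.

f: a_k = -2, -2, -1, -1/3, -1/12, -1/60, -1/360, …
Change of var in L_f (x↦r) gives L₀.
L = -1 + (1 + 2·x + x^2)·Dx  (order 1).
h: a_k = -2, -2, 1, -1/3, -1/12, 19/60, -151/360, …
ICs: h(0) = -2.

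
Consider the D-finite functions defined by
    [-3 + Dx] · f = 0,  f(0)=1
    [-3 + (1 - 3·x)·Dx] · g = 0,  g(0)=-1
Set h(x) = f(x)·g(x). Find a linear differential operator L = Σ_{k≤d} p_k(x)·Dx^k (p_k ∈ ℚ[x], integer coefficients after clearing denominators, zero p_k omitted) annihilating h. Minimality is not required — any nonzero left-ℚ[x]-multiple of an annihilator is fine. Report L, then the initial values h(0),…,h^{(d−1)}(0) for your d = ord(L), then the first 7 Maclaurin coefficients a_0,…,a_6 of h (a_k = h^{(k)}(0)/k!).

f: a_k = 1, 3, 9/2, 9/2, 27/8, 81/40, 81/80, …
g: a_k = -1, -3, -9, -27, -81, -243, -729, …
Product ⇒ symmetric product L₀, ord ≤ 1.
L = (6 - 9·x) + (-1 + 3·x)·Dx  (order 1).
h: a_k = -1, -6, -45/2, -72, -1755/8, -13203/20, -158517/80, …
ICs: h(0) = -1.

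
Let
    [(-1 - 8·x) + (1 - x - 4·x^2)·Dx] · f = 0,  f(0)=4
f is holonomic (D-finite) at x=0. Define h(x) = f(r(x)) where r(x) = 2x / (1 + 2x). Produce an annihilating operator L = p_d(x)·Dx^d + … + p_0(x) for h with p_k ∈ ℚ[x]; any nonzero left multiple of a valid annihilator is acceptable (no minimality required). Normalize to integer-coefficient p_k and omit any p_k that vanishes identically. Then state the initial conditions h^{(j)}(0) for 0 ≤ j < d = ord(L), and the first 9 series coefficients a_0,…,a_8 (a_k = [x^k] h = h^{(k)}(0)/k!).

f: a_k = 4, 4, 20, 36, 116, 260, 724, 1764, 4660, …
Substitute x→r, Dx→(1/r')Dx; clear ⇒ L₀.
L = (2 + 36·x) + (-1 - 4·x + 12·x^2 + 32·x^3)·Dx  (order 1).
h: a_k = 4, 8, 64, 0, 1024, -2048, 20480, -73728, 475136, …
ICs: h(0) = 4.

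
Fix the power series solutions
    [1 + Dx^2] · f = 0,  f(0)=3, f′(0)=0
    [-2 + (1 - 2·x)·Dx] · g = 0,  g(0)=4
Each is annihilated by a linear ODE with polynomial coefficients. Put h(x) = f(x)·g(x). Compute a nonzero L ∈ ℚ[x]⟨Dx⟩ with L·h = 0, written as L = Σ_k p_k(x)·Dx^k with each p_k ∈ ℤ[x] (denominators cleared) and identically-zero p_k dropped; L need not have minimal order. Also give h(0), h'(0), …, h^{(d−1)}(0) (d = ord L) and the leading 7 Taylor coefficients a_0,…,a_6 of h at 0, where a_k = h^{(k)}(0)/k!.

L = (-1 + 2·x) + 4·Dx + (-1 + 2·x)·Dx^2  (order 2).
h: a_k = 12, 24, 42, 84, 337/2, 337, 40439/60, …
ICs: h(0) = 12, h′(0) = 24.

f: a_k = 3, 0, -3/2, 0, 1/8, 0, -1/240, …
g: a_k = 4, 8, 16, 32, 64, 128, 256, …
f·g: L₀ = L_f ⊗_s L_g, ord ≤ 2·1.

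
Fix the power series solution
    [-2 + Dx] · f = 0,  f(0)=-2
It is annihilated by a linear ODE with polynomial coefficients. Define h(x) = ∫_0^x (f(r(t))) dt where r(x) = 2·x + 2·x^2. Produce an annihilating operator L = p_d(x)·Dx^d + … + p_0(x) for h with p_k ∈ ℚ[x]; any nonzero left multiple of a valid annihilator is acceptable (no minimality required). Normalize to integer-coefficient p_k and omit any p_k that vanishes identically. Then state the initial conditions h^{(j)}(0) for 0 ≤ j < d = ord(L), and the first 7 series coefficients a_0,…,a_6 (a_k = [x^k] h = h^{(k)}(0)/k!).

L = (-4 - 8·x)·Dx + Dx^2  (order 2).
h: a_k = 0, -2, -4, -8, -40/3, -304/15, -416/15, …
ICs: h(0) = 0, h′(0) = -2.

f: a_k = -2, -4, -4, -8/3, -4/3, -8/15, -8/45, …
Substitute x→r, Dx→(1/r')Dx; clear ⇒ L₀.
Integrate: L := L₀·Dx.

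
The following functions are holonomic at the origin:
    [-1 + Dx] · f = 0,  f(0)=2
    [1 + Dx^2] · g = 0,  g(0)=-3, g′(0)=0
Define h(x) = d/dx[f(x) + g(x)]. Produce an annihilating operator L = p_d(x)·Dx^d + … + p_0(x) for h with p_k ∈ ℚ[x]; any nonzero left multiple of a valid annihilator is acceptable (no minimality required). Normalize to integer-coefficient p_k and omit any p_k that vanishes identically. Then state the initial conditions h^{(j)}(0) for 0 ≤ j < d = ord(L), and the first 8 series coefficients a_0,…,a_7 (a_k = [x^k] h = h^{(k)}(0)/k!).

f: a_k = 2, 2, 1, 1/3, 1/12, 1/60, 1/360, 1/2520, …
g: a_k = -3, 0, 3/2, 0, -1/8, 0, 1/240, 0, …
f+g: L₀ = lclm(L_f,L_g), ord ≤ 1+2.
h₀' ⇒ L via d/dx closure of L₀.
L = 1 - Dx + Dx^2 - Dx^3  (order 3).
h: a_k = 2, 5, 1, -1/6, 1/12, 1/24, 1/360, -1/5040, …
ICs: h(0) = 2, h′(0) = 5, h′′(0) = 2.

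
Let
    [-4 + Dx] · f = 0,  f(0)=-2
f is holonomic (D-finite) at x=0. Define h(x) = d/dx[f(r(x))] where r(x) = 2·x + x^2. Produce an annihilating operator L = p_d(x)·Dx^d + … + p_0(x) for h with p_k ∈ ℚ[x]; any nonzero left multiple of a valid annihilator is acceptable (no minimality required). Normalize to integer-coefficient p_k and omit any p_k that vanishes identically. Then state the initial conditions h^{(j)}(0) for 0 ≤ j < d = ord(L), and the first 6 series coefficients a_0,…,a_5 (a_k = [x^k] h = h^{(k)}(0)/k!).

L = (9 + 16·x + 8·x^2) + (-1 - x)·Dx  (order 1).
h: a_k = -16, -144, -704, -7360/3, -6784, -236416/15, …
ICs: h(0) = -16.

f: a_k = -2, -8, -16, -64/3, -64/3, -256/15, …
L₀ from L_f via x↦r, Dx↦r'^{-1}Dx.
h₀' ⇒ L via d/dx closure of L₀.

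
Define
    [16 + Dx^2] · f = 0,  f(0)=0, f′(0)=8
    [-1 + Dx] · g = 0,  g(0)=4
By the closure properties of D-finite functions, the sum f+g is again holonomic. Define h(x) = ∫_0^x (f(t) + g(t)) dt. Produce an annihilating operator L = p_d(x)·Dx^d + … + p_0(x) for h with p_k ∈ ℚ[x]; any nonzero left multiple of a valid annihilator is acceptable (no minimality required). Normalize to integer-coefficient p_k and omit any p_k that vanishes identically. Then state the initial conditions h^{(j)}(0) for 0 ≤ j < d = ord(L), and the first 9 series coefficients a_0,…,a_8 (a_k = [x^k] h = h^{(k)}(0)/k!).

L = -16·Dx + 16·Dx^2 - Dx^3 + Dx^4  (order 4).
h: a_k = 0, 4, 6, 2/3, -31/6, 1/30, 57/20, 1/1260, -8191/10080, …
ICs: h(0) = 0, h′(0) = 4, h′′(0) = 12, h′′′(0) = 4.

f: a_k = 0, 8, 0, -64/3, 0, 256/15, 0, -2048/315, 0, …
g: a_k = 4, 4, 2, 2/3, 1/6, 1/30, 1/180, 1/1260, 1/10080, …
f+g: L₀ = lclm(L_f,L_g), ord ≤ 2+1.
Integrate: L := L₀·Dx.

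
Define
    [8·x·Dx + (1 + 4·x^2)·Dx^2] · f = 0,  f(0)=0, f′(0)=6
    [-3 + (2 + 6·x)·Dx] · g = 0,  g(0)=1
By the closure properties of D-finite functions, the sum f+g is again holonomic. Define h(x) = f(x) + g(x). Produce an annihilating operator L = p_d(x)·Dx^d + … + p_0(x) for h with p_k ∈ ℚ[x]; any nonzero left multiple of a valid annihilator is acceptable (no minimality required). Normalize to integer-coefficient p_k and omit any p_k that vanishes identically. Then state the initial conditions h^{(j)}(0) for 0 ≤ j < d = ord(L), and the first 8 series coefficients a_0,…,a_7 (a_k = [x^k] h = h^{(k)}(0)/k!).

L = (-48 - 360·x + 576·x^2 + 864·x^3)·Dx + (-59 - 192·x - 120·x^2 + 2304·x^3 + 3024·x^4)·Dx^2 + (-6 + 14·x + 144·x^2 + 272·x^3 + 672·x^4 + 864·x^5)·Dx^3  (order 3).
h: a_k = 1, 15/2, -9/8, -101/16, -405/128, 33081/1280, -15309/1024, -281235/14336, …
ICs: h(0) = 1, h′(0) = 15/2, h′′(0) = -9/4.

f: a_k = 0, 6, 0, -8, 0, 96/5, 0, -384/7, …
g: a_k = 1, 3/2, -9/8, 27/16, -405/128, 1701/256, -15309/1024, 72171/2048, …
L₀ := lclm(L_f,L_g); ord L₀ ≤ 2+1.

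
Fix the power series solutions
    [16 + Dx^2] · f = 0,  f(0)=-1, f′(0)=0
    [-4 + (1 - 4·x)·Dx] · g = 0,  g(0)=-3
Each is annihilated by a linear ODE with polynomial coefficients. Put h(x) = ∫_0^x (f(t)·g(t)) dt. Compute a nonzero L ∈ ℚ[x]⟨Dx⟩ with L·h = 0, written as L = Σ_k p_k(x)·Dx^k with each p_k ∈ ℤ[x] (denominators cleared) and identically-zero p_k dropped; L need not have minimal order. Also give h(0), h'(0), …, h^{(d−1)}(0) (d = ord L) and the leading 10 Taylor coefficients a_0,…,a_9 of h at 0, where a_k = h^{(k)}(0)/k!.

f: a_k = -1, 0, 8, 0, -32/3, 0, 256/45, 0, -512/315, 0, …
g: a_k = -3, -12, -48, -192, -768, -3072, -12288, -49152, -196608, -786432, …
Sym-product of L_f,L_g gives L₀ (≤ ord 2).
h=∫h₀ ⇒ L = L₀·Dx.
L = (-16 + 64·x)·Dx + 8·Dx^2 + (-1 + 4·x)·Dx^3  (order 3).
h: a_k = 0, 3, 6, 8, 24, 416/5, 832/3, 99584/105, 49792/15, 2230784/189, …
ICs: h(0) = 0, h′(0) = 3, h′′(0) = 12.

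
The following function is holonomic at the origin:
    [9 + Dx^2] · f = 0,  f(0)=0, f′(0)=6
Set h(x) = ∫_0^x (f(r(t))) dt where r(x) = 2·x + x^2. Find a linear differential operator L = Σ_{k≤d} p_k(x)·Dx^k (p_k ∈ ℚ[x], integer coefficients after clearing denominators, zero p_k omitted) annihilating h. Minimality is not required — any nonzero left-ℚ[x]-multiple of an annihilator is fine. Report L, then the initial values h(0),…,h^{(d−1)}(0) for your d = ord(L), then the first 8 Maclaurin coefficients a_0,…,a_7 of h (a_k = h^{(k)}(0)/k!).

f: a_k = 0, 6, 0, -9, 0, 81/20, 0, -243/280, …
Substitute x→r, Dx→(1/r')Dx; clear ⇒ L₀.
h=∫h₀ ⇒ L = L₀·Dx.
L = (36 + 108·x + 108·x^2 + 36·x^3)·Dx - Dx^2 + (1 + x)·Dx^3  (order 3).
h: a_k = 0, 0, 6, 2, -18, -108/5, 63/5, 45, …
ICs: h(0) = 0, h′(0) = 0, h′′(0) = 12.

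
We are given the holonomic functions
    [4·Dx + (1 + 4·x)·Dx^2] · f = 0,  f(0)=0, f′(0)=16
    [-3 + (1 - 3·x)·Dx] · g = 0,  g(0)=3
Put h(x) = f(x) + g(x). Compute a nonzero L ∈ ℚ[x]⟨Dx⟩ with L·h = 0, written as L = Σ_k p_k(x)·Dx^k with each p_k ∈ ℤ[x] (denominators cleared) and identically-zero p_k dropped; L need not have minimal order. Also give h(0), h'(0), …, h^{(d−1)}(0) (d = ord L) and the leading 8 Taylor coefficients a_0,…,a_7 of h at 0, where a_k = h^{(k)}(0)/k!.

L = (-204 - 144·x)·Dx + (-11 - 312·x - 288·x^2)·Dx^2 + (5 + 11·x - 54·x^2 - 72·x^3)·Dx^3  (order 3).
h: a_k = 3, 25, -5, 499/3, -13, 7741/5, -1631/3, 111463/7, …
ICs: h(0) = 3, h′(0) = 25, h′′(0) = -10.

f: a_k = 0, 16, -32, 256/3, -256, 4096/5, -8192/3, 65536/7, …
g: a_k = 3, 9, 27, 81, 243, 729, 2187, 6561, …
h₀=f+g: left-lcm gives L₀, ord ≤ 3.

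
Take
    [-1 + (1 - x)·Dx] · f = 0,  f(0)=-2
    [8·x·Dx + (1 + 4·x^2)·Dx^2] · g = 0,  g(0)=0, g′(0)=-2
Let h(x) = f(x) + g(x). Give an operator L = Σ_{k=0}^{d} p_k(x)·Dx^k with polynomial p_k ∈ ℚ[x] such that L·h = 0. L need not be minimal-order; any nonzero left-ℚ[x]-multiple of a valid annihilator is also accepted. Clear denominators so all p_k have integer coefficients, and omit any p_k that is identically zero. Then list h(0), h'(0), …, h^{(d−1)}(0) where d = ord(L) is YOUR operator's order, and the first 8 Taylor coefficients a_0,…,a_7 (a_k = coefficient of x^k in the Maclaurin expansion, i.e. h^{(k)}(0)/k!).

L = (-8 + 32·x + 96·x^2)·Dx + (7 - 8·x - 20·x^2 + 96·x^3)·Dx^2 + (-1 - 3·x - 12·x^3 + 16·x^4)·Dx^3  (order 3).
h: a_k = -2, -4, -2, 2/3, -2, -42/5, -2, 114/7, …
ICs: h(0) = -2, h′(0) = -4, h′′(0) = -4.

f: a_k = -2, -2, -2, -2, -2, -2, -2, -2, …
g: a_k = 0, -2, 0, 8/3, 0, -32/5, 0, 128/7, …
f+g: L₀ = lclm(L_f,L_g), ord ≤ 1+2.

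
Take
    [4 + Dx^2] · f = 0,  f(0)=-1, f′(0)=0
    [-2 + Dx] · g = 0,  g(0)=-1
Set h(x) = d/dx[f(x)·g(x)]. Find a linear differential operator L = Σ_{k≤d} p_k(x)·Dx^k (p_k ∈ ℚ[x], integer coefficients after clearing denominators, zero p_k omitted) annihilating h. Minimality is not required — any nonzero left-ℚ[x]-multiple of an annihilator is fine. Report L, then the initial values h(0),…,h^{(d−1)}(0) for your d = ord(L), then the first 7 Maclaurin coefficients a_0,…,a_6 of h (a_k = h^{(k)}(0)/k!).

f: a_k = -1, 0, 2, 0, -2/3, 0, 4/45, …
g: a_k = -1, -2, -2, -4/3, -2/3, -4/15, -4/45, …
h₀=f·g: eliminate ⇒ L₀, order ≤ 2·1.
h=h₀': d/dx-closure on L₀ ⇒ L.
L = 8 - 4·Dx + Dx^2  (order 2).
h: a_k = 2, 0, -8, -32/3, -16/3, 0, 64/45, …
ICs: h(0) = 2, h′(0) = 0.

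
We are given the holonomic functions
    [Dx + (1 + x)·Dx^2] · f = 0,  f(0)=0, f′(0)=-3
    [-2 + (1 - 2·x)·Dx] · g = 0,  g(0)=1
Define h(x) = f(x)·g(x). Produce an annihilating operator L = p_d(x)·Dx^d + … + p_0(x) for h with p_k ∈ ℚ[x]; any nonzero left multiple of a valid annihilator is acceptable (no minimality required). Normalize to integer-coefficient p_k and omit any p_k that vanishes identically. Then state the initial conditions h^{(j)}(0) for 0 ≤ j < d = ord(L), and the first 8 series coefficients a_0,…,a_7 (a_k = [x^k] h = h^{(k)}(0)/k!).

L = 2 + (3 + 6·x)·Dx + (-1 + x + 2·x^2)·Dx^2  (order 2).
h: a_k = 0, -3, -9/2, -10, -77/4, -391/10, -777/10, -5454/35, …
ICs: h(0) = 0, h′(0) = -3.

f: a_k = 0, -3, 3/2, -1, 3/4, -3/5, 1/2, -3/7, …
g: a_k = 1, 2, 4, 8, 16, 32, 64, 128, …
f·g: L₀ = L_f ⊗_s L_g, ord ≤ 2·1.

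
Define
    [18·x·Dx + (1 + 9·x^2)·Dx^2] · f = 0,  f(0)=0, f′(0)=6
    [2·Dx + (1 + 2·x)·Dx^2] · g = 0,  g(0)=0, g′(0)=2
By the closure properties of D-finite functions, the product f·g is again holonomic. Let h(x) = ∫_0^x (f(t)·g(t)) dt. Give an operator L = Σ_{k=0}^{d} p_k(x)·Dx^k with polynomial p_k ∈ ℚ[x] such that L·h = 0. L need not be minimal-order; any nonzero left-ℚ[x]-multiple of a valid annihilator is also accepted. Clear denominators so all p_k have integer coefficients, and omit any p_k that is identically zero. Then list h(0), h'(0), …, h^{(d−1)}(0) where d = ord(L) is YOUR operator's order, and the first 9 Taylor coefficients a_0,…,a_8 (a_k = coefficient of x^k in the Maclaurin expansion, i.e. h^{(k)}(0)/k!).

L = (792 + 3024·x + 22680·x^2 + 102384·x^3 + 174960·x^4 + 151632·x^5 + 104976·x^7)·Dx^2 + (332 + 4752·x + 28908·x^2 + 127008·x^3 + 351216·x^4 + 542376·x^5 + 408240·x^6 + 157464·x^7 + 367416·x^8)·Dx^3 + (44 + 916·x + 6696·x^2 + 27252·x^3 + 85860·x^4 + 193428·x^5 + 279936·x^6 + 224532·x^7 + 157464·x^8 + 209952·x^9)·Dx^4 + (10 + 76·x + 418·x^2 + 1728·x^3 + 5391·x^4 + 12960·x^5 + 24948·x^6 + 34992·x^7 + 29889·x^8 + 26244·x^9 + 26244·x^10)·Dx^5  (order 5).
h: a_k = 0, 0, 0, 4, -3, -4, 2, 132/5, -233/10, …
ICs: h(0) = 0, h′(0) = 0, h′′(0) = 0, h′′′(0) = 24, h′′′′(0) = -72.

f: a_k = 0, 6, 0, -18, 0, 486/5, 0, -4374/7, 0, …
g: a_k = 0, 2, -2, 8/3, -4, 32/5, -32/3, 128/7, -32, …
h₀=f·g: eliminate ⇒ L₀, order ≤ 2·2.
∫: right-multiply L₀ by Dx.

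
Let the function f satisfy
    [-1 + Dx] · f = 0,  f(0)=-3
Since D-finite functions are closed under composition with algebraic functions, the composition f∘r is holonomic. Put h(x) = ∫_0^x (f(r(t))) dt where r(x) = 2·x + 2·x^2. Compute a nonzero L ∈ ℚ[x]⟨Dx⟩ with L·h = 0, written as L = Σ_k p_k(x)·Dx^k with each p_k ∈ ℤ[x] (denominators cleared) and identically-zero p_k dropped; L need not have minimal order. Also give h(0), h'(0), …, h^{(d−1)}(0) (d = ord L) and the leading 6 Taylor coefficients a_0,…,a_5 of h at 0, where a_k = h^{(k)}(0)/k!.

f: a_k = -3, -3, -3/2, -1/2, -1/8, -1/40, …
Change of var in L_f (x↦r) gives L₀.
∫: right-multiply L₀ by Dx.
L = (-2 - 4·x)·Dx + Dx^2  (order 2).
h: a_k = 0, -3, -3, -4, -4, -4, …
ICs: h(0) = 0, h′(0) = -3.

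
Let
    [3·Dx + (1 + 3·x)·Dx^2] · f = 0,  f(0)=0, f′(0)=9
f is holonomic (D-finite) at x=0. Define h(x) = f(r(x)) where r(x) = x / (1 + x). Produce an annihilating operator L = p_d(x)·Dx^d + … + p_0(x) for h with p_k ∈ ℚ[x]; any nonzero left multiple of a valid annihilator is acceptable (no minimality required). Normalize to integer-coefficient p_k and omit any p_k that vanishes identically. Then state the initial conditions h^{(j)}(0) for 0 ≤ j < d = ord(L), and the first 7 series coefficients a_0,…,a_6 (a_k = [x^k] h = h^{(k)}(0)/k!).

f: a_k = 0, 9, -27/2, 27, -243/4, 729/5, -729/2, …
L₀ from L_f via x↦r, Dx↦r'^{-1}Dx.
L = (5 + 8·x)·Dx + (1 + 5·x + 4·x^2)·Dx^2  (order 2).
h: a_k = 0, 9, -45/2, 63, -765/4, 3069/5, -4095/2, …
ICs: h(0) = 0, h′(0) = 9.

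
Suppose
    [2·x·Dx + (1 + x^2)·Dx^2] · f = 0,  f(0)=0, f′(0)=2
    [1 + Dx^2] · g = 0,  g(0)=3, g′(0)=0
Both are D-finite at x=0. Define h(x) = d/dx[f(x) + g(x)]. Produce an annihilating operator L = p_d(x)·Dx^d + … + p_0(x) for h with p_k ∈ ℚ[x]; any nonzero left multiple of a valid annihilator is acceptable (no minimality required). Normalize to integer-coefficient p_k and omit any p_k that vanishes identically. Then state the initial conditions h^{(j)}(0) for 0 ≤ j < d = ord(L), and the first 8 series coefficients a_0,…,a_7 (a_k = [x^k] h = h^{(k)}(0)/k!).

f: a_k = 0, 2, 0, -2/3, 0, 2/5, 0, -2/7, …
g: a_k = 3, 0, -3/2, 0, 1/8, 0, -1/240, 0, …
L₀ := lclm(L_f,L_g); ord L₀ ≤ 2+2.
h=h₀': d/dx-closure on L₀ ⇒ L.
L = (-22·x + 28·x^3 + 2·x^5) + (-1 + 7·x^2 + 9·x^4 + x^6)·Dx + (-22·x + 28·x^3 + 2·x^5)·Dx^2 + (-1 + 7·x^2 + 9·x^4 + x^6)·Dx^3  (order 3).
h: a_k = 2, -3, -2, 1/2, 2, -1/40, -2, 1/1680, …
ICs: h(0) = 2, h′(0) = -3, h′′(0) = -4.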